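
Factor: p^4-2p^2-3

Substitute u = p^2 to get a quadratic in u, then factor.
p^2-3 is irreducible over ℤ (3 is not a perfect square).
p^2+1 is irreducible over ℤ (sum of squares).

(p^2+1)(p^2-3)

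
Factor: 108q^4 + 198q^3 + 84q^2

6q^2(3q + 2)(6q + 7)

Pull out the common factor 6q^2, then factor the remaining trinomial.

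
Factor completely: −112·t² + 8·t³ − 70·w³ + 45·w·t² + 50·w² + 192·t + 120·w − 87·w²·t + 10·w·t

−(2·w − t + 2)·(5·w + 8·t)·(7·w + t − 12)

Group: 7·w·(−10·w² − 11·w·t − 10·w + 8·t² − 16·t) + (t − 12)·(−10·w² − 11·w·t − 10·w + 8·t² − 16·t); both groups contain (−10·w² − 11·w·t − 10·w + 8·t² − 16·t), so (7·w + t − 12) is a factor with cofactor −10·w² − 11·w·t − 10·w + 8·t² − 16·t.
The cofactor groups again: −10·w² − 11·w·t − 10·w + 8·t² − 16·t = −2·w·(5·w + 8·t) + (t − 2)·(5·w + 8·t); both groups contain (5·w + 8·t), giving −(2·w − t + 2)·(5·w + 8·t).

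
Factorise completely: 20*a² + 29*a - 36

(4*a + 9)*(5*a - 4)

Need a pair with product 20·(-36) = -720 and sum 29: that's -16 and 45.
Split the middle term: 20*a² - 16*a + 45*a - 36 = 4*a*(5*a - 4) + 9*(5*a - 4).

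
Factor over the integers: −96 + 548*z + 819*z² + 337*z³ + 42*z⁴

Testing divisors of the constant over divisors of the leading coefficient, z = 1/7 is a root, so (7*z − 1) is a factor; dividing leaves 6*z³ + 49*z² + 124*z + 96.
Then z = −3/2 is a root, giving the factor (2*z + 3) and quotient 3*z² + 20*z + 32.
The remaining quadratic factors as (z + 4)(3*z + 8).

(2*z + 3)*(3*z + 8)*(7*z − 1)*(z + 4)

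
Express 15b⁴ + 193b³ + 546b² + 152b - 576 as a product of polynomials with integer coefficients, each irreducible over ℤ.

Among the possible rational roots, b = -9 is a root, so (b + 9) divides it; the quotient is 15b³ + 58b² + 24b - 64.
Then b = -2 is a root, giving the factor (b + 2) and quotient 15b² + 28b - 32.
The remaining quadratic factors as (5b - 4)(3b + 8).

(3b + 8)(5b - 4)(b + 2)(b + 9)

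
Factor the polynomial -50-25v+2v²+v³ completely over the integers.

(v+2)(v+5)(v-5)

Among the possible rational roots, v = 5 is a root, so (v-5) divides it; the quotient is v²+7v+10.
The remaining quadratic factors as (v+2)(v+5).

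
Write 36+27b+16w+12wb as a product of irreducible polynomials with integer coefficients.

Group as (12wb+16w) + (27b+36) = 4w(3b+4) + 9(3b+4).
Both groups share the factor (3b+4).

(3b+4)(4w+9)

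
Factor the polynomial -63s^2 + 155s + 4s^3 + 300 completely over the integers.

(4s + 5)(s - 12)(s - 5)

By the rational root theorem, s = 5 is a root, giving the factor (s - 5) and quotient 4s^2 - 43s - 60.
The remaining quadratic factors as (4s + 5)(s - 12).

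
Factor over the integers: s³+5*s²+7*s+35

Group as (s³+7*s) + (5*s²+35) = s*(s²+7) + 5*(s²+7).
Both groups share the factor (s²+7).

(s+5)*(s²+7)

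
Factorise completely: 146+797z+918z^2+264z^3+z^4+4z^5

(4z+1)(z+1)(z+2)(z^2-3z+73)

Trying the rational-root candidates, z = -1/4 is a root, so (4z+1) divides it; the quotient is z^4+66z^2+213z+146.
Continuing, z = -2 is a root, so (z+2) divides it; the quotient is z^3-2z^2+70z+73.
Then z = -1 is a root, so (z+1) divides it; the quotient is z^2-3z+73.
The quadratic z^2-3z+73 has discriminant -283 < 0 and is irreducible over ℤ.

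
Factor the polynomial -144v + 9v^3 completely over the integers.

9v(v + 4)(v - 4)

Factor out 9v, leaving v^2 - 16, which is a difference of two squares.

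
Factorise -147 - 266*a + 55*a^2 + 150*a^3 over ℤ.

Among the possible rational roots, a = -3/5 is a root, giving the factor (5*a + 3) and quotient 30*a^2 - 7*a - 49.
The remaining quadratic factors as (6*a + 7)(5*a - 7).

(5*a + 3)*(5*a - 7)*(6*a + 7)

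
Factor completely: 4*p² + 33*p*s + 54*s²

(4*p + 9*s)*(p + 6*s)

Group: p*(4*p + 9*s) + 6*s*(4*p + 9*s); both groups contain (4*p + 9*s).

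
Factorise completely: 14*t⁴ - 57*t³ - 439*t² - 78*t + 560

(2*t + 7)*(7*t + 10)*(t - 1)*(t - 8)

Testing divisors of the constant over divisors of the leading coefficient, t = 1 is a root, giving the factor (t - 1) and quotient 14*t³ - 43*t² - 482*t - 560.
Next, t = 8 is a root, so (t - 8) is a factor; dividing leaves 14*t² + 69*t + 70.
The remaining quadratic factors as (2*t + 7)(7*t + 10).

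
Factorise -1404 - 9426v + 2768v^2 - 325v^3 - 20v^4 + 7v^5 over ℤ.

Testing divisors of the constant over divisors of the leading coefficient, v = -1/7 is a root, so (7v + 1) divides it; the quotient is v^4 - 3v^3 - 46v^2 + 402v - 1404.
Continuing, v = -9 is a root, so (v + 9) is a factor; dividing leaves v^3 - 12v^2 + 62v - 156.
Continuing, v = 6 is a root, so (v - 6) is a factor; dividing leaves v^2 - 6v + 26.
The quadratic v^2 - 6v + 26 has discriminant -68 < 0 and is irreducible over ℤ.

(7v + 1)(v + 9)(v - 6)(v^2 - 6v + 26)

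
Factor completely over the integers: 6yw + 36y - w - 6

Group as (6yw + 36y) + (-w - 6) = 6y(w + 6) - (w + 6).
Both groups share the factor (w + 6).

(6y - 1)(w + 6)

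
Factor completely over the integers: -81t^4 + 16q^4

(2q + 3t)(2q - 3t)(4q^2 + 9t^2)

Difference of squares twice: with A = 2q and B = 3t, A⁴ − B⁴ = (A² − B²)(A² + B²), and A² − B² factors again.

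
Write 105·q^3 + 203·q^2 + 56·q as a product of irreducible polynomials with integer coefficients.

Pull out the common factor 7·q, then factor the remaining trinomial.

7·q·(3·q + 1)·(5·q + 8)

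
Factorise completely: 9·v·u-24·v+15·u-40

(3·u-8)·(3·v+5)

Group as (9·v·u-24·v) + (15·u-40) = 3·v·(3·u-8) + 5·(3·u-8).
Both groups share the factor (3·u-8).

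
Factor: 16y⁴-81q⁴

(2y-3q)(2y+3q)(4y²+9q²)

(2y)⁴ − (3q)⁴ = ((2y)² − (3q)²)((2y)² + (3q)²); the first factor splits again, the second (4y²+9q²) is irreducible.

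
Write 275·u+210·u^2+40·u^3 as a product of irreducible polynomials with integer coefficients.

Pull out the common factor 5·u, then factor the remaining trinomial.

5·u·(2·u+5)·(4·u+11)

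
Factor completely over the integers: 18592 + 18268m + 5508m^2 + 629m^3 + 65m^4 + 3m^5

(3m + 8)(m + 14)(m + 2)(m^2 + 3m + 83)

By the rational root theorem, m = -2 is a root, so (m + 2) is a factor; dividing leaves 3m^4 + 59m^3 + 511m^2 + 4486m + 9296.
Then m = -8/3 is a root, so (3m + 8) is a factor; dividing leaves m^3 + 17m^2 + 125m + 1162.
Continuing, m = -14 is a root, so (m + 14) is a factor; dividing leaves m^2 + 3m + 83.
The quadratic m^2 + 3m + 83 has discriminant -323 < 0 and is irreducible over ℤ.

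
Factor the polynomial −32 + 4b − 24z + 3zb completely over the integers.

Group as (3zb − 24z) + (4b − 32) = 3z(b − 8) + 4(b − 8).
Both groups share the factor (b − 8).

(3z + 4)(b − 8)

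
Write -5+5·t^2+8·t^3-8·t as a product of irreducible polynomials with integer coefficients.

Group as (8·t^3-8·t) + (5·t^2-5) = 8·t·(t^2-1) + 5·(t^2-1).
Both groups share the factor (t^2-1).

(8·t+5)·(t+1)·(t-1)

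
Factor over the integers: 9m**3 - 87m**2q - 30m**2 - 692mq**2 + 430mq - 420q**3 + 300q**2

Group: 3m(3m**2 - 43mq - 30q**2) + (14q - 10)(3m**2 - 43mq - 30q**2); both groups contain (3m**2 - 43mq - 30q**2), so (3m + 14q - 10) is a factor with cofactor 3m**2 - 43mq - 30q**2.
The cofactor groups again: 3m**2 - 43mq - 30q**2 = m(3m + 2q) - 15q(3m + 2q); both groups contain (3m + 2q), giving (m - 15q)(3m + 2q).

(3m + 14q - 10)(3m + 2q)(m - 15q)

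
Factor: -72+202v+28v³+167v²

(4v+9)(7v-2)(v+4)

Trying the rational-root candidates, v = -4 is a root, giving the factor (v+4) and quotient 28v²+55v-18.
The remaining quadratic factors as (7v-2)(4v+9).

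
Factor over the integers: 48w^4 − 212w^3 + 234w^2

2w^2(4w − 9)(6w − 13)

Pull out the common factor 2w^2, then factor the remaining trinomial.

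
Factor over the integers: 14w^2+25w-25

Need a pair with product 14·(-25) = -350 and sum 25: that's -10 and 35.
Split the middle term: 14w^2-10w + 35w-25 = 2w(7w-5) + 5(7w-5).

(2w+5)(7w-5)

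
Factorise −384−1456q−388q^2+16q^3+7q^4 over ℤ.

(7q+2)(q+4)(q+6)(q−8)

By the rational root theorem, q = −4 is a root, giving the factor (q+4) and quotient 7q^3−12q^2−340q−96.
Next, q = −2/7 is a root, so (7q+2) divides it; the quotient is q^2−2q−48.
The remaining quadratic factors as (q−8)(q+6).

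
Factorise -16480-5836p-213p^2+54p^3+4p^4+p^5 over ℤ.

Trying the rational-root candidates, p = -4 is a root, so (p+4) divides it; the quotient is p^4+54p^2-429p-4120.
Then p = -5 is a root, so (p+5) is a factor; dividing leaves p^3-5p^2+79p-824.
Then p = 8 is a root, giving the factor (p-8) and quotient p^2+3p+103.
The quadratic p^2+3p+103 has discriminant -403 < 0 and is irreducible over ℤ.

(p+4)(p+5)(p-8)(p^2+3p+103)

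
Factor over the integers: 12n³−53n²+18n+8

By the rational root theorem, n = −1/4 is a root, so (4n+1) divides it; the quotient is 3n²−14n+8.
The remaining quadratic factors as (3n−2)(n−4).

(3n−2)(4n+1)(n−4)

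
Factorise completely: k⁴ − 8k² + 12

Substitute u = k² to get a quadratic in u, then factor.
k² − 6 is irreducible over ℤ (6 is not a perfect square).
k² − 2 is irreducible over ℤ (2 is not a perfect square).

(k² − 2)(k² − 6)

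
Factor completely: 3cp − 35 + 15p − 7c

(3p − 7)(c + 5)

Group as (3cp − 7c) + (15p − 35) = c(3p − 7) + 5(3p − 7).
Both groups share the factor (3p − 7).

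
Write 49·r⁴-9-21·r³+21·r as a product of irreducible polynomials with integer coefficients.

(7·r-3)·(7·r³+3)

Group as (49·r⁴+21·r) + (-21·r³-9) = 7·r·(7·r³+3) - 3·(7·r³+3).
Both groups share the factor (7·r³+3).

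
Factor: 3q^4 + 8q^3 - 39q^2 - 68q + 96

Trying the rational-root candidates, q = -8/3 is a root, giving the factor (3q + 8) and quotient q^3 - 13q + 12.
Then q = 1 is a root, so (q - 1) divides it; the quotient is q^2 + q - 12.
The remaining quadratic factors as (q - 3)(q + 4).

(3q + 8)(q + 4)(q - 1)(q - 3)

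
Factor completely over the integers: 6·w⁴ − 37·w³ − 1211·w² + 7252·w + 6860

(6·w + 5)·(w + 14)·(w − 14)·(w − 7)

Testing divisors of the constant over divisors of the leading coefficient, w = −5/6 is a root, so (6·w + 5) is a factor; dividing leaves w³ − 7·w² − 196·w + 1372.
Then w = 7 is a root, giving the factor (w − 7) and quotient w² − 196.
The remaining quadratic factors as (w − 14)(w + 14).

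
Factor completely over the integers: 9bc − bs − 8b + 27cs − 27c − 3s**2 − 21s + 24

Group: b(9c − s − 8) + (3s − 3)(9c − s − 8); both groups contain (9c − s − 8).

(9c − s − 8)(b + 3s − 3)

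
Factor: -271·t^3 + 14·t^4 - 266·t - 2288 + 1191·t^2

(2·t - 11)·(7·t + 8)·(t - 13)·(t - 2)

By the rational root theorem, t = 11/2 is a root, so (2·t - 11) divides it; the quotient is 7·t^3 - 97·t^2 + 62·t + 208.
Continuing, t = -8/7 is a root, so (7·t + 8) is a factor; dividing leaves t^2 - 15·t + 26.
The remaining quadratic factors as (t - 2)(t - 13).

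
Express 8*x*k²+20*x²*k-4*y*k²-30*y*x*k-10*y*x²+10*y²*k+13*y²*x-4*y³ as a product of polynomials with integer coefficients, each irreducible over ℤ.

-(y-2*k)*(4*y-5*x-2*k)*(y-2*x)

Group: y*(-4*y²+13*y*x+2*y*k-10*x²-4*x*k) - 2*k*(-4*y²+13*y*x+2*y*k-10*x²-4*x*k); both groups contain (-4*y²+13*y*x+2*y*k-10*x²-4*x*k), so (y-2*k) is a factor with cofactor -4*y²+13*y*x+2*y*k-10*x²-4*x*k.
The cofactor groups again: -4*y²+13*y*x+2*y*k-10*x²-4*x*k = -4*y*(y-2*x) + (5*x+2*k)*(y-2*x); both groups contain (y-2*x), giving -(4*y-5*x-2*k)*(y-2*x).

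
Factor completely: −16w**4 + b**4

(b)⁴ − (2w)⁴ = ((b)² − (2w)²)((b)² + (2w)²); the first factor splits again, the second (b**2 + 4w**2) is irreducible.

(b + 2w)(b − 2w)(b**2 + 4w**2)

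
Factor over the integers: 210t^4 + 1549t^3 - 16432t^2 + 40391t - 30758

By the rational root theorem, t = 13/6 is a root, so (6t - 13) divides it; the quotient is 35t^3 + 334t^2 - 2015t + 2366.
Next, t = -14 is a root, giving the factor (t + 14) and quotient 35t^2 - 156t + 169.
The remaining quadratic factors as (7t - 13)(5t - 13).

(5t - 13)(6t - 13)(7t - 13)(t + 14)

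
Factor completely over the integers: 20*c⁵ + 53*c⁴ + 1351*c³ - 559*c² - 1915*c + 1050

(4*c + 5)*(5*c - 3)*(c - 1)*(c² + 3*c + 70)

By the rational root theorem, c = -5/4 is a root, so (4*c + 5) divides it; the quotient is 5*c⁴ + 7*c³ + 329*c² - 551*c + 210.
Then c = 1 is a root, so (c - 1) is a factor; dividing leaves 5*c³ + 12*c² + 341*c - 210.
Next, c = 3/5 is a root, so (5*c - 3) divides it; the quotient is c² + 3*c + 70.
The quadratic c² + 3*c + 70 has discriminant -271 < 0 and is irreducible over ℤ.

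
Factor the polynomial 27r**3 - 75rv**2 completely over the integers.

Every term has a factor of 3r. Then 9r**2 - 25v**2 = (3r)² − (5v)².

3r(3r + 5v)(3r - 5v)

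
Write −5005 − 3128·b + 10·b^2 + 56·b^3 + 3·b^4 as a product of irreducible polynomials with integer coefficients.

(3·b + 5)·(b + 11)·(b + 13)·(b − 7)

By the rational root theorem, b = −11 is a root, giving the factor (b + 11) and quotient 3·b^3 + 23·b^2 − 243·b − 455.
Then b = −5/3 is a root, giving the factor (3·b + 5) and quotient b^2 + 6·b − 91.
The remaining quadratic factors as (b − 7)(b + 13).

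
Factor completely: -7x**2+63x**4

Every term has a factor of 7x**2. Then 9x**2-1 = (3x)² − (1)².

7x**2(3x+1)(3x-1)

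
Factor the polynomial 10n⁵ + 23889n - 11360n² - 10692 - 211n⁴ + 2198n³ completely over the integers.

(2n - 11)(5n - 3)(n - 4)(n² - 11n + 81)

By the rational root theorem, n = 11/2 is a root, so (2n - 11) divides it; the quotient is 5n⁴ - 78n³ + 670n² - 1995n + 972.
Then n = 4 is a root, so (n - 4) divides it; the quotient is 5n³ - 58n² + 438n - 243.
Then n = 3/5 is a root, giving the factor (5n - 3) and quotient n² - 11n + 81.
The quadratic n² - 11n + 81 has discriminant -203 < 0 and is irreducible over ℤ.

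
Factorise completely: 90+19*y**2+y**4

(y**2+10)*(y**2+9)

Substitute u = y**2 to get a quadratic in u, then factor.
y**2+10 is irreducible over ℤ (always positive, so no real roots).
y**2+9 is irreducible over ℤ (sum of squares).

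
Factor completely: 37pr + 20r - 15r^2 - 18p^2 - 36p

-(2p - 3r + 4)(9p - 5r)

Group: -2p(9p - 5r) + (3r - 4)(9p - 5r); both groups contain (9p - 5r).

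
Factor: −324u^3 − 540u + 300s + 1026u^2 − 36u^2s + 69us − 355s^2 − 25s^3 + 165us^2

−(9u − 5s)(6u − s − 15)(6u + 5s − 4)

Group: 6u(−54u^2 − 15us + 36u + 25s^2 − 20s) + (−s − 15)(−54u^2 − 15us + 36u + 25s^2 − 20s); both groups contain (−54u^2 − 15us + 36u + 25s^2 − 20s), so (6u − s − 15) is a factor with cofactor −54u^2 − 15us + 36u + 25s^2 − 20s.
The cofactor groups again: −54u^2 − 15us + 36u + 25s^2 − 20s = −6u(9u − 5s) + (−5s + 4)(9u − 5s); both groups contain (9u − 5s), giving −(6u + 5s − 4)(9u − 5s).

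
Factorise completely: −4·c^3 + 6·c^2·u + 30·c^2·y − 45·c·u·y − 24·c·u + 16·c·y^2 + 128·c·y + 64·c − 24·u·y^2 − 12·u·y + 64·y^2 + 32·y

Group: c·(−4·c^2 + 6·c·u − 2·c·y − 16·c + 3·u·y − 8·y) + (−8·y − 4)·(−4·c^2 + 6·c·u − 2·c·y − 16·c + 3·u·y − 8·y); both groups contain (−4·c^2 + 6·c·u − 2·c·y − 16·c + 3·u·y − 8·y), so (c − 8·y − 4) is a factor with cofactor −4·c^2 + 6·c·u − 2·c·y − 16·c + 3·u·y − 8·y.
The cofactor groups again: −4·c^2 + 6·c·u − 2·c·y − 16·c + 3·u·y − 8·y = −2·c·(2·c + y) + (3·u − 8)·(2·c + y); both groups contain (2·c + y), giving −(2·c − 3·u + 8)·(2·c + y).

−(2·c + y)·(2·c − 3·u + 8)·(c − 8·y − 4)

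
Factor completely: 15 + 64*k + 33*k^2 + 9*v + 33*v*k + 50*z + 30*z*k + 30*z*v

Group: 3*v*(10*z + 11*k + 3) + (3*k + 5)*(10*z + 11*k + 3); both groups contain (10*z + 11*k + 3).

(10*z + 11*k + 3)*(3*v + 3*k + 5)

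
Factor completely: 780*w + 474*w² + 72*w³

Pull out the common factor 6*w, then factor the remaining trinomial.

6*w*(3*w + 10)*(4*w + 13)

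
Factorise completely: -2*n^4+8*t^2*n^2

Factor out 2*n^2, leaving 4*t^2-n^2, which is a difference of two squares.

2*n^2*(2*t-n)*(2*t+n)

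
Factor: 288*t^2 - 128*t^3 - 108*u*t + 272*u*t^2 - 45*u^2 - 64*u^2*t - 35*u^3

-(7*u - 4*t + 9)*(5*u - 8*t)*(u + 4*t)

Group: 7*u*(-5*u^2 - 12*u*t + 32*t^2) + (-4*t + 9)*(-5*u^2 - 12*u*t + 32*t^2); both groups contain (-5*u^2 - 12*u*t + 32*t^2), so (7*u - 4*t + 9) is a factor with cofactor -5*u^2 - 12*u*t + 32*t^2.
The cofactor groups again: -5*u^2 - 12*u*t + 32*t^2 = -u*(5*u - 8*t) - 4*t*(5*u - 8*t); both groups contain (5*u - 8*t), giving -(u + 4*t)*(5*u - 8*t).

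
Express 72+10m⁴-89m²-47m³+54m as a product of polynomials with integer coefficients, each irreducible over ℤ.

By the rational root theorem, m = -4/5 is a root, so (5m+4) divides it; the quotient is 2m³-11m²-9m+18.
Continuing, m = 6 is a root, giving the factor (m-6) and quotient 2m²+m-3.
The remaining quadratic factors as (2m+3)(m-1).

(2m+3)(5m+4)(m-1)(m-6)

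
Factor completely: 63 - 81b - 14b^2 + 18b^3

(9b - 7)(2b^2 - 9)

Group as (18b^3 - 81b) + (-14b^2 + 63) = 9b(2b^2 - 9) - 7(2b^2 - 9).
Both groups share the factor (2b^2 - 9).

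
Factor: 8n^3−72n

8n(n+3)(n−3)

Pull out the common factor 8n; n^2−9 is a difference of squares.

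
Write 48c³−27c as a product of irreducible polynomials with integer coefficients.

Pull out the common factor 3c; 16c²−9 is a difference of squares.

3c(4c+3)(4c−3)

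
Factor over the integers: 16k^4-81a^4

(2k-3a)(2k+3a)(4k^2+9a^2)

Difference of squares twice: with A = 2k and B = 3a, A⁴ − B⁴ = (A² − B²)(A² + B²), and A² − B² factors again.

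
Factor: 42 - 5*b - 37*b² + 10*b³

Trying the rational-root candidates, b = -1 is a root, so (b + 1) is a factor; dividing leaves 10*b² - 47*b + 42.
The remaining quadratic factors as (2*b - 7)(5*b - 6).

(2*b - 7)*(5*b - 6)*(b + 1)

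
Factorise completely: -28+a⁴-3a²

(a²+4)(a²-7)

Substitute u = a² to get a quadratic in u, then factor.
a²+4 is irreducible over ℤ (sum of squares).
a²-7 is irreducible over ℤ (7 is not a perfect square).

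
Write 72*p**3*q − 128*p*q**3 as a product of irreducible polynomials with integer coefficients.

Every term has a factor of 8*p*q. Then 9*p**2 − 16*q**2 = (3*p)² − (4*q)².

8*p*q*(3*p + 4*q)*(3*p − 4*q)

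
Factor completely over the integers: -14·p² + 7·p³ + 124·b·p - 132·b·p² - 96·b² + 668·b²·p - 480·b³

-(10·b - p + 2)·(6·b - 7·p)·(8·b - p)

Group: 6·b·(-80·b² + 18·b·p - 16·b - p² + 2·p) - 7·p·(-80·b² + 18·b·p - 16·b - p² + 2·p); both groups contain (-80·b² + 18·b·p - 16·b - p² + 2·p), so (6·b - 7·p) is a factor with cofactor -80·b² + 18·b·p - 16·b - p² + 2·p.
The cofactor groups again: -80·b² + 18·b·p - 16·b - p² + 2·p = -10·b·(8·b - p) + (p - 2)·(8·b - p); both groups contain (8·b - p), giving -(10·b - p + 2)·(8·b - p).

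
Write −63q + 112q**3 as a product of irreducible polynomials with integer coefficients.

7q(4q + 3)(4q − 3)

Factor out 7q, leaving 16q**2 − 9, which is a difference of two squares.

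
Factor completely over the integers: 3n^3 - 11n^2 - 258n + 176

Among the possible rational roots, n = -8 is a root, so (n + 8) divides it; the quotient is 3n^2 - 35n + 22.
The remaining quadratic factors as (n - 11)(3n - 2).

(3n - 2)(n + 8)(n - 11)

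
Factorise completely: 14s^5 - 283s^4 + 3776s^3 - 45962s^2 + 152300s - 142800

(2s - 5)(7s - 12)(s - 14)(s^2 - 2s + 170)

Testing divisors of the constant over divisors of the leading coefficient, s = 5/2 is a root, so (2s - 5) is a factor; dividing leaves 7s^4 - 124s^3 + 1578s^2 - 19036s + 28560.
Continuing, s = 14 is a root, so (s - 14) divides it; the quotient is 7s^3 - 26s^2 + 1214s - 2040.
Continuing, s = 12/7 is a root, so (7s - 12) divides it; the quotient is s^2 - 2s + 170.
The quadratic s^2 - 2s + 170 has discriminant -676 < 0 and is irreducible over ℤ.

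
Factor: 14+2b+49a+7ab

(7a+2)(b+7)

Group as (7ab+49a) + (2b+14) = 7a(b+7) + 2(b+7).
Both groups share the factor (b+7).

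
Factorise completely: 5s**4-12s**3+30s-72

(5s-12)(s**3+6)

Group as (5s**4+30s) + (-12s**3-72) = 5s(s**3+6) - 12(s**3+6).
Both groups share the factor (s**3+6).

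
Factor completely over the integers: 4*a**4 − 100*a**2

Factor out 4*a**2, leaving a**2 − 25, which is a difference of two squares.

4*a**2*(a + 5)*(a − 5)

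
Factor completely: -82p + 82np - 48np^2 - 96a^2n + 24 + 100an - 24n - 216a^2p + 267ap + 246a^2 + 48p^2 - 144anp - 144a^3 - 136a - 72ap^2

Group: 3a(-48a^2 - 72ap + 50a - 24p^2 + 41p - 12) + (2n - 2)(-48a^2 - 72ap + 50a - 24p^2 + 41p - 12); both groups contain (-48a^2 - 72ap + 50a - 24p^2 + 41p - 12), so (3a + 2n - 2) is a factor with cofactor -48a^2 - 72ap + 50a - 24p^2 + 41p - 12.
The cofactor groups again: -48a^2 - 72ap + 50a - 24p^2 + 41p - 12 = -6a(8a + 8p - 3) + (-3p + 4)(8a + 8p - 3); both groups contain (8a + 8p - 3), giving -(6a + 3p - 4)(8a + 8p - 3).

-(3a + 2n - 2)(6a + 3p - 4)(8a + 8p - 3)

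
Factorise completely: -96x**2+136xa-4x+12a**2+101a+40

Group: -8x(12x+a+8) + (12a+5)(12x+a+8); both groups contain (12x+a+8).

-(8x-12a-5)(12x+a+8)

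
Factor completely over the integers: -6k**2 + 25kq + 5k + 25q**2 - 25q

Group: -k(6k + 5q - 5) + 5q(6k + 5q - 5); both groups contain (6k + 5q - 5).

-(6k + 5q - 5)(k - 5q)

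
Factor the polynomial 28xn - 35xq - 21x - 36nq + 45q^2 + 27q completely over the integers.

(7x - 9q)(4n - 5q - 3)

Group: 7x(4n - 5q - 3) - 9q(4n - 5q - 3); both groups contain (4n - 5q - 3).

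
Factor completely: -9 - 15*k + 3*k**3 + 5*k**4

(5*k + 3)*(k**3 - 3)

Group as (5*k**4 - 15*k) + (3*k**3 - 9) = 5*k*(k**3 - 3) + 3*(k**3 - 3).
Both groups share the factor (k**3 - 3).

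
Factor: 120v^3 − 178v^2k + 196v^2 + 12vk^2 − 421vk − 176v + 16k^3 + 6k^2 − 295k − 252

Group: 5v(24v^2 − 26vk − 4v − 8k^2 − 39k − 28) + (−2k + 9)(24v^2 − 26vk − 4v − 8k^2 − 39k − 28); both groups contain (24v^2 − 26vk − 4v − 8k^2 − 39k − 28), so (5v − 2k + 9) is a factor with cofactor 24v^2 − 26vk − 4v − 8k^2 − 39k − 28.
The cofactor groups again: 24v^2 − 26vk − 4v − 8k^2 − 39k − 28 = 4v(6v − 8k − 7) + (k + 4)(6v − 8k − 7); both groups contain (6v − 8k − 7), giving (4v + k + 4)(6v − 8k − 7).

(5v − 2k + 9)(6v − 8k − 7)(4v + k + 4)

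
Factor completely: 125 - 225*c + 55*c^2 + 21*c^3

(3*c - 5)*(7*c - 5)*(c + 5)

Among the possible rational roots, c = 5/7 is a root, so (7*c - 5) is a factor; dividing leaves 3*c^2 + 10*c - 25.
The remaining quadratic factors as (3*c - 5)(c + 5).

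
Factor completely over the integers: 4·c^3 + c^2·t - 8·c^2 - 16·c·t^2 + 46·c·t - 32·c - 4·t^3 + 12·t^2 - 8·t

Group: c·(4·c^2 + 9·c·t - 16·c + 2·t^2 - 4·t) + (-2·t + 2)·(4·c^2 + 9·c·t - 16·c + 2·t^2 - 4·t); both groups contain (4·c^2 + 9·c·t - 16·c + 2·t^2 - 4·t), so (c - 2·t + 2) is a factor with cofactor 4·c^2 + 9·c·t - 16·c + 2·t^2 - 4·t.
The cofactor groups again: 4·c^2 + 9·c·t - 16·c + 2·t^2 - 4·t = c·(4·c + t) + (2·t - 4)·(4·c + t); both groups contain (4·c + t), giving (c + 2·t - 4)·(4·c + t).

(4·c + t)·(c + 2·t - 4)·(c - 2·t + 2)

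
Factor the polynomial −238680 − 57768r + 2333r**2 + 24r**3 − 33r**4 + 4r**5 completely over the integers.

Among the possible rational roots, r = −15/4 is a root, so (4r + 15) divides it; the quotient is r**4 − 12r**3 + 51r**2 + 392r − 15912.
Continuing, r = 13 is a root, so (r − 13) divides it; the quotient is r**3 + r**2 + 64r + 1224.
Then r = −9 is a root, so (r + 9) is a factor; dividing leaves r**2 − 8r + 136.
The quadratic r**2 − 8r + 136 has discriminant −480 < 0 and is irreducible over ℤ.

(4r + 15)(r + 9)(r − 13)(r**2 − 8r + 136)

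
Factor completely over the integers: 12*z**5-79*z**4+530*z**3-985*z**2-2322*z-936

(3*z+2)*(4*z+3)*(z-4)*(z**2-4*z+39)

By the rational root theorem, z = -3/4 is a root, giving the factor (4*z+3) and quotient 3*z**4-22*z**3+149*z**2-358*z-312.
Next, z = -2/3 is a root, so (3*z+2) divides it; the quotient is z**3-8*z**2+55*z-156.
Continuing, z = 4 is a root, so (z-4) divides it; the quotient is z**2-4*z+39.
The quadratic z**2-4*z+39 has discriminant -140 < 0 and is irreducible over ℤ.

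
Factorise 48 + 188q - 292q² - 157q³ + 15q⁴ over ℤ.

(3q - 2)(5q + 1)(q + 2)(q - 12)

Trying the rational-root candidates, q = 12 is a root, so (q - 12) divides it; the quotient is 15q³ + 23q² - 16q - 4.
Continuing, q = -1/5 is a root, giving the factor (5q + 1) and quotient 3q² + 4q - 4.
The remaining quadratic factors as (q + 2)(3q - 2).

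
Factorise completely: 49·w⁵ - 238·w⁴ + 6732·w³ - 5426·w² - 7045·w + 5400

(7·w - 5)·(7·w - 8)·(w + 1)·(w² - 4·w + 135)

Among the possible rational roots, w = -1 is a root, giving the factor (w + 1) and quotient 49·w⁴ - 287·w³ + 7019·w² - 12445·w + 5400.
Then w = 5/7 is a root, so (7·w - 5) divides it; the quotient is 7·w³ - 36·w² + 977·w - 1080.
Then w = 8/7 is a root, so (7·w - 8) divides it; the quotient is w² - 4·w + 135.
The quadratic w² - 4·w + 135 has discriminant -524 < 0 and is irreducible over ℤ.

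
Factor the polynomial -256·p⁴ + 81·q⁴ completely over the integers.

(3·q)⁴ − (4·p)⁴ = ((3·q)² − (4·p)²)((3·q)² + (4·p)²); the first factor splits again, the second (9·q² + 16·p²) is irreducible.

(3·q - 4·p)·(3·q + 4·p)·(9·q² + 16·p²)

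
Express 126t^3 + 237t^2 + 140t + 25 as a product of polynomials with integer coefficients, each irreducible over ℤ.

By the rational root theorem, t = -5/7 is a root, giving the factor (7t + 5) and quotient 18t^2 + 21t + 5.
The remaining quadratic factors as (6t + 5)(3t + 1).

(3t + 1)(6t + 5)(7t + 5)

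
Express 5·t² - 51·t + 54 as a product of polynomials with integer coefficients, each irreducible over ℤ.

(5·t - 6)·(t - 9)

Need a pair with product 5·54 = 270 and sum -51: that's -45 and -6.
Split the middle term: 5·t² - 45·t - 6·t + 54 = 5·t·(t - 9) - 6·(t - 9).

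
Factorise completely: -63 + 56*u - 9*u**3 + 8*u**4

(8*u - 9)*(u**3 + 7)

Group as (8*u**4 + 56*u) + (-9*u**3 - 63) = 8*u*(u**3 + 7) - 9*(u**3 + 7).
Both groups share the factor (u**3 + 7).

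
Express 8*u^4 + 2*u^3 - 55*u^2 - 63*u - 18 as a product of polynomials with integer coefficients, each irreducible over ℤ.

(2*u + 1)*(4*u + 3)*(u + 2)*(u - 3)

Testing divisors of the constant over divisors of the leading coefficient, u = -3/4 is a root, giving the factor (4*u + 3) and quotient 2*u^3 - u^2 - 13*u - 6.
Next, u = -1/2 is a root, so (2*u + 1) is a factor; dividing leaves u^2 - u - 6.
The remaining quadratic factors as (u + 2)(u - 3).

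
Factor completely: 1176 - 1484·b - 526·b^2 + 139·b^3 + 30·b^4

By the rational root theorem, b = 7/2 is a root, giving the factor (2·b - 7) and quotient 15·b^3 + 122·b^2 + 164·b - 168.
Continuing, b = -6 is a root, so (b + 6) divides it; the quotient is 15·b^2 + 32·b - 28.
The remaining quadratic factors as (5·b + 14)(3·b - 2).

(2·b - 7)·(3·b - 2)·(5·b + 14)·(b + 6)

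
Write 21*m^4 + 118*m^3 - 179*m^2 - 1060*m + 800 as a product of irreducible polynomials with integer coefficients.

Among the possible rational roots, m = 8/3 is a root, so (3*m - 8) divides it; the quotient is 7*m^3 + 58*m^2 + 95*m - 100.
Continuing, m = 5/7 is a root, so (7*m - 5) is a factor; dividing leaves m^2 + 9*m + 20.
The remaining quadratic factors as (m + 5)(m + 4).

(3*m - 8)*(7*m - 5)*(m + 4)*(m + 5)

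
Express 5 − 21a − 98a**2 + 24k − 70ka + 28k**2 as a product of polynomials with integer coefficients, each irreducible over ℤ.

(2k − 7a + 1)(14k + 14a + 5)

Group: 14k(2k − 7a + 1) + (14a + 5)(2k − 7a + 1); both groups contain (2k − 7a + 1).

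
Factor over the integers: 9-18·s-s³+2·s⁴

(2·s-1)·(s³-9)

Group as (2·s⁴-18·s) + (-s³+9) = 2·s·(s³-9) - (s³-9).
Both groups share the factor (s³-9).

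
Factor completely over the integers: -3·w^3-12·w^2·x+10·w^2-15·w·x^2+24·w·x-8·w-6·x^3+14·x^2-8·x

Group: w·(-3·w^2-6·w·x+4·w-3·x^2+4·x) + (2·x-2)·(-3·w^2-6·w·x+4·w-3·x^2+4·x); both groups contain (-3·w^2-6·w·x+4·w-3·x^2+4·x), so (w+2·x-2) is a factor with cofactor -3·w^2-6·w·x+4·w-3·x^2+4·x.
The cofactor groups again: -3·w^2-6·w·x+4·w-3·x^2+4·x = -w·(3·w+3·x-4) - x·(3·w+3·x-4); both groups contain (3·w+3·x-4), giving -(w+x)·(3·w+3·x-4).

-(3·w+3·x-4)·(w+2·x-2)·(w+x)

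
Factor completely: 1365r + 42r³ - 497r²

Pull out the common factor 7r, then factor the remaining trinomial.

7r(2r - 15)(3r - 13)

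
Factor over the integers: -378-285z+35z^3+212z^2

Among the possible rational roots, z = -6/7 is a root, giving the factor (7z+6) and quotient 5z^2+26z-63.
The remaining quadratic factors as (z+7)(5z-9).

(5z-9)(7z+6)(z+7)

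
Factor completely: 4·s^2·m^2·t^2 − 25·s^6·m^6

Pull out the common factor s^2·m^2, leaving −25·s^4·m^4 + 4·t^2.
Recognize a difference of squares with the parts 2·t and 5·s^2·m^2.

−m^2·s^2·(5·s^2·m^2 + 2·t)·(5·s^2·m^2 − 2·t)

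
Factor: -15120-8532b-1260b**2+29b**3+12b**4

By the rational root theorem, b = -15/4 is a root, so (4b+15) divides it; the quotient is 3b**3-4b**2-300b-1008.
Next, b = -14/3 is a root, so (3b+14) is a factor; dividing leaves b**2-6b-72.
The remaining quadratic factors as (b-12)(b+6).

(3b+14)(4b+15)(b+6)(b-12)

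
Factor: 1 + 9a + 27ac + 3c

Group as (27ac + 9a) + (3c + 1) = 9a(3c + 1) + (3c + 1).
Both groups share the factor (3c + 1).

(3c + 1)(9a + 1)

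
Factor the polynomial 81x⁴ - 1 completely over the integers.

(3x + 1)(3x - 1)(9x² + 1)

Write as (9x²)² − (1)², then factor 9x² - 1 once more.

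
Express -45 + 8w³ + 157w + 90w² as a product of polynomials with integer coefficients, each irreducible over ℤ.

(2w + 5)(4w - 1)(w + 9)

Trying the rational-root candidates, w = 1/4 is a root, so (4w - 1) divides it; the quotient is 2w² + 23w + 45.
The remaining quadratic factors as (2w + 5)(w + 9).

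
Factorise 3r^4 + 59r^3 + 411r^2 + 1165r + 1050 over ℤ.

Trying the rational-root candidates, r = -5 is a root, giving the factor (r + 5) and quotient 3r^3 + 44r^2 + 191r + 210.
Then r = -5/3 is a root, giving the factor (3r + 5) and quotient r^2 + 13r + 42.
The remaining quadratic factors as (r + 7)(r + 6).

(3r + 5)(r + 5)(r + 6)(r + 7)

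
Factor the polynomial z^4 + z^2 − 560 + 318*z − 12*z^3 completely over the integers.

By the rational root theorem, z = −5 is a root, giving the factor (z + 5) and quotient z^3 − 17*z^2 + 86*z − 112.
Then z = 2 is a root, giving the factor (z − 2) and quotient z^2 − 15*z + 56.
The remaining quadratic factors as (z − 8)(z − 7).

(z + 5)*(z − 2)*(z − 7)*(z − 8)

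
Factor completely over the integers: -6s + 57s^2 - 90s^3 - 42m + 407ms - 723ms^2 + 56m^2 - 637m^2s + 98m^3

(2m - 15s + 2)(7m + 6s - 3)(7m + s)

Group: 7m(14m^2 - 103ms + 14m - 15s^2 + 2s) + (6s - 3)(14m^2 - 103ms + 14m - 15s^2 + 2s); both groups contain (14m^2 - 103ms + 14m - 15s^2 + 2s), so (7m + 6s - 3) is a factor with cofactor 14m^2 - 103ms + 14m - 15s^2 + 2s.
The cofactor groups again: 14m^2 - 103ms + 14m - 15s^2 + 2s = 2m(7m + s) + (-15s + 2)(7m + s); both groups contain (7m + s), giving (2m - 15s + 2)(7m + s).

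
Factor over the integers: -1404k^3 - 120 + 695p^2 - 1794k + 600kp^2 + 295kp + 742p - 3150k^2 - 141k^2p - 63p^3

Group: 13k(-108k^2 - 69kp - 234k + 9p^2 - 98p - 120) + (-7p + 1)(-108k^2 - 69kp - 234k + 9p^2 - 98p - 120); both groups contain (-108k^2 - 69kp - 234k + 9p^2 - 98p - 120), so (13k - 7p + 1) is a factor with cofactor -108k^2 - 69kp - 234k + 9p^2 - 98p - 120.
The cofactor groups again: -108k^2 - 69kp - 234k + 9p^2 - 98p - 120 = -9k(12k + 9p + 10) + (p - 12)(12k + 9p + 10); both groups contain (12k + 9p + 10), giving -(9k - p + 12)(12k + 9p + 10).

-(12k + 9p + 10)(13k - 7p + 1)(9k - p + 12)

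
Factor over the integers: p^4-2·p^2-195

(p^2+13)·(p^2-15)

Substitute u = p^2 to get a quadratic in u, then factor.
p^2+13 is irreducible over ℤ (always positive, so no real roots).
p^2-15 is irreducible over ℤ (15 is not a perfect square).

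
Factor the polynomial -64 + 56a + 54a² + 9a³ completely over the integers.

Trying the rational-root candidates, a = 2/3 is a root, so (3a - 2) is a factor; dividing leaves 3a² + 20a + 32.
The remaining quadratic factors as (3a + 8)(a + 4).

(3a + 8)(3a - 2)(a + 4)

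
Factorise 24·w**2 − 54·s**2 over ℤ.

Every term has a factor of 6. Then 4·w**2 − 9·s**2 = (2·w)² − (3·s)².

6·(2·w − 3·s)·(2·w + 3·s)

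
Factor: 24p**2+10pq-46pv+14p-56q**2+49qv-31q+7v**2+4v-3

Group: 6p(4p+7q-7v+3) + (-8q-v-1)(4p+7q-7v+3); both groups contain (4p+7q-7v+3).

(4p+7q-7v+3)(6p-8q-v-1)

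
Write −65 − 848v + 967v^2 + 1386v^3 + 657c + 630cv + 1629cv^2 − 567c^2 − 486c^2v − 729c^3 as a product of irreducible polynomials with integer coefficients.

Group: 9c(−81c^2 + 45cv + 54c + 126v^2 − 61v − 5) + (11v + 13)(−81c^2 + 45cv + 54c + 126v^2 − 61v − 5); both groups contain (−81c^2 + 45cv + 54c + 126v^2 − 61v − 5), so (9c + 11v + 13) is a factor with cofactor −81c^2 + 45cv + 54c + 126v^2 − 61v − 5.
The cofactor groups again: −81c^2 + 45cv + 54c + 126v^2 − 61v − 5 = −9c(9c − 14v − 1) + (−9v + 5)(9c − 14v − 1); both groups contain (9c − 14v − 1), giving −(9c + 9v − 5)(9c − 14v − 1).

−(9c + 11v + 13)(9c + 9v − 5)(9c − 14v − 1)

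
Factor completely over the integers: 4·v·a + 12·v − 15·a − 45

Group as (4·v·a + 12·v) + (−15·a − 45) = 4·v·(a + 3) − 15·(a + 3).
Both groups share the factor (a + 3).

(4·v − 15)·(a + 3)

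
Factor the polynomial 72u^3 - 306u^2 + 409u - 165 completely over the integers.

By the rational root theorem, u = 5/3 is a root, giving the factor (3u - 5) and quotient 24u^2 - 62u + 33.
The remaining quadratic factors as (4u - 3)(6u - 11).

(3u - 5)(4u - 3)(6u - 11)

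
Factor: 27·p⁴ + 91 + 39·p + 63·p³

(3·p + 7)·(9·p³ + 13)

Group as (27·p⁴ + 39·p) + (63·p³ + 91) = 3·p·(9·p³ + 13) + 7·(9·p³ + 13).
Both groups share the factor (9·p³ + 13).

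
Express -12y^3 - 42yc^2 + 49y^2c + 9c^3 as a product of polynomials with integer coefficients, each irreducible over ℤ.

-(4y - 3c)(y - 3c)(3y - c)

Group: 3y(-4y^2 + 15yc - 9c^2) - c(-4y^2 + 15yc - 9c^2); both groups contain (-4y^2 + 15yc - 9c^2), so (3y - c) is a factor with cofactor -4y^2 + 15yc - 9c^2.
The cofactor groups again: -4y^2 + 15yc - 9c^2 = -y(4y - 3c) + 3c(4y - 3c); both groups contain (4y - 3c), giving -(y - 3c)(4y - 3c).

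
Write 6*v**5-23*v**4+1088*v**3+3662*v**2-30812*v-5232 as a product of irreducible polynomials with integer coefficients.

Trying the rational-root candidates, v = 4 is a root, so (v-4) divides it; the quotient is 6*v**4+v**3+1092*v**2+8030*v+1308.
Then v = -1/6 is a root, so (6*v+1) is a factor; dividing leaves v**3+182*v+1308.
Continuing, v = -6 is a root, so (v+6) is a factor; dividing leaves v**2-6*v+218.
The quadratic v**2-6*v+218 has discriminant -836 < 0 and is irreducible over ℤ.

(6*v+1)*(v+6)*(v-4)*(v**2-6*v+218)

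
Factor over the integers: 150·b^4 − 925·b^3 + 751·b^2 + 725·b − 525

(5·b − 3)·(5·b − 7)·(6·b + 5)·(b − 5)

Among the possible rational roots, b = −5/6 is a root, so (6·b + 5) is a factor; dividing leaves 25·b^3 − 175·b^2 + 271·b − 105.
Next, b = 3/5 is a root, so (5·b − 3) is a factor; dividing leaves 5·b^2 − 32·b + 35.
The remaining quadratic factors as (5·b − 7)(b − 5).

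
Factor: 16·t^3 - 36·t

4·t·(2·t + 3)·(2·t - 3)

Every term has a factor of 4·t. Then 4·t^2 - 9 = (2·t)² − (3)².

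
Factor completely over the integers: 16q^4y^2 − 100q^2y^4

4q^2y^2(2q + 5y)(2q − 5y)

Every term has a factor of 4q^2y^2. Then 4q^2 − 25y^2 = (2q)² − (5y)².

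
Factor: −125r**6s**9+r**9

r**6(r−5s**3)(r**2+5rs**3+25s**6)

Every term has a factor of r**6; factoring it out leaves r**3−125s**9.
Recognize a difference of cubes with the parts r and 5s**3.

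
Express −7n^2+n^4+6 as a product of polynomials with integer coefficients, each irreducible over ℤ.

(n+1)(n−1)(n^2−6)

Substitute u = n^2 to get a quadratic in u, then factor.
n^2−6 is irreducible over ℤ (6 is not a perfect square).
n^2−1 is a difference of squares.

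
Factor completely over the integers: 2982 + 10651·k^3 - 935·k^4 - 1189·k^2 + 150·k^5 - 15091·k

(5·k - 1)·(5·k - 6)·(6·k + 7)·(k^2 - 6·k + 71)

Among the possible rational roots, k = 1/5 is a root, so (5·k - 1) is a factor; dividing leaves 30·k^4 - 181·k^3 + 2094·k^2 + 181·k - 2982.
Then k = 6/5 is a root, so (5·k - 6) divides it; the quotient is 6·k^3 - 29·k^2 + 384·k + 497.
Then k = -7/6 is a root, giving the factor (6·k + 7) and quotient k^2 - 6·k + 71.
The quadratic k^2 - 6·k + 71 has discriminant -248 < 0 and is irreducible over ℤ.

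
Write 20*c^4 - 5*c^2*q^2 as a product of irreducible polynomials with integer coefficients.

5*c^2*(2*c + q)*(2*c - q)

Factor out 5*c^2, leaving 4*c^2 - q^2, which is a difference of two squares.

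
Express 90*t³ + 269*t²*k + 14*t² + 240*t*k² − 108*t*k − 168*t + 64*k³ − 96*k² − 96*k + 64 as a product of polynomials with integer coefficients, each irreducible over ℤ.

(5*t + 8*k + 8)*(9*t + 8*k − 4)*(2*t + k − 2)

Group: 9*t*(10*t² + 21*t*k + 6*t + 8*k² − 8*k − 16) + (8*k − 4)*(10*t² + 21*t*k + 6*t + 8*k² − 8*k − 16); both groups contain (10*t² + 21*t*k + 6*t + 8*k² − 8*k − 16), so (9*t + 8*k − 4) is a factor with cofactor 10*t² + 21*t*k + 6*t + 8*k² − 8*k − 16.
The cofactor groups again: 10*t² + 21*t*k + 6*t + 8*k² − 8*k − 16 = 2*t*(5*t + 8*k + 8) + (k − 2)*(5*t + 8*k + 8); both groups contain (5*t + 8*k + 8), giving (2*t + k − 2)*(5*t + 8*k + 8).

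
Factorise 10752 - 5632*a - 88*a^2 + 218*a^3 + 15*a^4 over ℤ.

(3*a - 8)*(5*a - 14)*(a + 12)*(a + 8)

Trying the rational-root candidates, a = 8/3 is a root, giving the factor (3*a - 8) and quotient 5*a^3 + 86*a^2 + 200*a - 1344.
Then a = 14/5 is a root, so (5*a - 14) divides it; the quotient is a^2 + 20*a + 96.
The remaining quadratic factors as (a + 12)(a + 8).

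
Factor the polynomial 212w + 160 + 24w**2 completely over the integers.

4(6w + 5)(w + 8)

Pull out the common factor 4, then factor the remaining trinomial.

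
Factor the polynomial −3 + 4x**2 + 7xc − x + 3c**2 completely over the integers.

Group: 4x(x + c − 1) + (3c + 3)(x + c − 1); both groups contain (x + c − 1).

(4x + 3c + 3)(x + c − 1)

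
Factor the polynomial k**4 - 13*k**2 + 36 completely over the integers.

Substitute u = k**2 to get a quadratic in u, then factor.
k**2 - 9 is a difference of squares.
k**2 - 4 is a difference of squares.

(k + 2)*(k + 3)*(k - 2)*(k - 3)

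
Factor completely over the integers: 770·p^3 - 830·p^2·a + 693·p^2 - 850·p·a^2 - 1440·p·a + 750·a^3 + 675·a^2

(11·p - 15·a)·(7·p - 5·a)·(10·p + 10·a + 9)

Group: 10·p·(77·p^2 - 160·p·a + 75·a^2) + (10·a + 9)·(77·p^2 - 160·p·a + 75·a^2); both groups contain (77·p^2 - 160·p·a + 75·a^2), so (10·p + 10·a + 9) is a factor with cofactor 77·p^2 - 160·p·a + 75·a^2.
The cofactor groups again: 77·p^2 - 160·p·a + 75·a^2 = 11·p·(7·p - 5·a) - 15·a·(7·p - 5·a); both groups contain (7·p - 5·a), giving (11·p - 15·a)·(7·p - 5·a).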